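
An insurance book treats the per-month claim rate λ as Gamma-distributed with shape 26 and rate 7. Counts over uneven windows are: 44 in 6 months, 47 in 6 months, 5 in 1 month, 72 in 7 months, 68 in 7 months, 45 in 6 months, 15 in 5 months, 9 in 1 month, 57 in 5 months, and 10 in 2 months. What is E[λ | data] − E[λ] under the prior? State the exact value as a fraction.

Total count: 44 + 47 + 5 + 72 + 68 + 45 + 15 + 9 + 57 + 10 = 372.
Total exposure: 6 + 6 + 1 + 7 + 7 + 6 + 5 + 1 + 5 + 2 = 46 months.
By Gamma–Poisson conjugacy, the posterior is Gamma(α + Σx, β + Σt) = Gamma(26 + 372, 7 + 46) = Gamma(398, 53).
Posterior mean = 398/53 = 398/53; prior mean = 26/7 = 26/7. Difference = 398/53 − 26/7 = 1408/371.

1408/371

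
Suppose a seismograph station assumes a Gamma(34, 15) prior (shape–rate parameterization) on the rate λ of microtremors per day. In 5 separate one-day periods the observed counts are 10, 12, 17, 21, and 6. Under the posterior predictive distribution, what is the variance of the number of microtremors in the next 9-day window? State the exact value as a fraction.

261/4

Total count: 10 + 12 + 17 + 21 + 6 = 66.
Total exposure: 5 days.
The Gamma prior is conjugate for the Poisson rate, so λ | data ~ Gamma(34+66, 15+5) = Gamma(100, 20).
The posterior predictive for a window of length T is Negative Binomial with variance T·α'·(β'+T)/β'² = 9·100·29/400 = 261/4.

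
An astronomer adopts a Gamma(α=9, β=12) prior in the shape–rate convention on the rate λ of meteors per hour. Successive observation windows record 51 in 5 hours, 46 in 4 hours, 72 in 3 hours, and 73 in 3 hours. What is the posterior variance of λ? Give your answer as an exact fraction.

Total count: 51 + 46 + 72 + 73 = 242.
Total exposure: 5 + 4 + 3 + 3 = 15 hours.
Posterior: α' = 9 + 242 = 251, β' = 12 + 15 = 27.
Posterior variance = α'/β'² = 251/729.

251/729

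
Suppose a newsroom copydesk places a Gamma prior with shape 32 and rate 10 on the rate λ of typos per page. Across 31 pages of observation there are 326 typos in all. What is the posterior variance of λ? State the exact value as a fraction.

Total count 326 over total exposure 31 pages.
Gamma(α, β) with Poisson data over total exposure Σt gives posterior Gamma(α+Σx, β+Σt) = Gamma(358, 41).
Posterior variance = α'/β'² = 358/1681.

358/1681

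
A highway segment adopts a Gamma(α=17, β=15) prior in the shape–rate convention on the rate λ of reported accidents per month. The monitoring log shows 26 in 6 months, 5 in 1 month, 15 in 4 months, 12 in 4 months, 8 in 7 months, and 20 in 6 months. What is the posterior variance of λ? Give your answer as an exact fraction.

103/1849

Total count: 26 + 5 + 15 + 12 + 8 + 20 = 86.
Total exposure: 6 + 1 + 4 + 4 + 7 + 6 = 28 months.
The Gamma prior is conjugate for the Poisson rate, so λ | data ~ Gamma(17+86, 15+28) = Gamma(103, 43).
Posterior variance = α'/β'² = 103/1849.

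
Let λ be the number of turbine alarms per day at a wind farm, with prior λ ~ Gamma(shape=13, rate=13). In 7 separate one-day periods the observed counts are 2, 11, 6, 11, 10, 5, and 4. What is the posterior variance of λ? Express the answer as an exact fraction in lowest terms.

31/200

Total count: 2 + 11 + 6 + 11 + 10 + 5 + 4 = 49.
Total exposure: 7 days.
Gamma(α, β) with Poisson data over total exposure Σt gives posterior Gamma(α+Σx, β+Σt) = Gamma(62, 20).
Posterior variance = α'/β'² = 62/400 = 31/200.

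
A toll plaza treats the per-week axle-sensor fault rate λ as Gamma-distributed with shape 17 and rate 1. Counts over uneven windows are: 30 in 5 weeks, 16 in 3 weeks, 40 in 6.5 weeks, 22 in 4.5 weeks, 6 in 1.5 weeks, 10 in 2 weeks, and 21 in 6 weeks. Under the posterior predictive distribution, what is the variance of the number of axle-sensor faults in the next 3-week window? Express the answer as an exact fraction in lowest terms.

63180/3481

Total count: 30 + 16 + 40 + 22 + 6 + 10 + 21 = 145.
Total exposure: 5 + 3 + 6.5 + 4.5 + 1.5 + 2 + 6 = 28.5 weeks.
Conjugate update: add total count to the shape and total exposure to the rate, giving Gamma(162, 59/2).
The posterior predictive for a window of length T is Negative Binomial with variance T·α'·(β'+T)/β'² = 3·162·(65/2)/(3481/4) = 63180/3481.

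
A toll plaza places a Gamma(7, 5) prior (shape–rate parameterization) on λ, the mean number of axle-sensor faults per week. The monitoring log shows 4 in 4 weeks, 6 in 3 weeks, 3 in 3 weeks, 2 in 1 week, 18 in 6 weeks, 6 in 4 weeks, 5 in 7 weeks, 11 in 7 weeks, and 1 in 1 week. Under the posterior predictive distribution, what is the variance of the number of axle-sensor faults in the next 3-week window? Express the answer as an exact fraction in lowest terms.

Total count: 4 + 6 + 3 + 2 + 18 + 6 + 5 + 11 + 1 = 56.
Total exposure: 4 + 3 + 3 + 1 + 6 + 4 + 7 + 7 + 1 = 36 weeks.
Posterior: α' = 7 + 56 = 63, β' = 5 + 36 = 41.
The posterior predictive for a window of length T is Negative Binomial with variance T·α'·(β'+T)/β'² = 3·63·44/1681 = 8316/1681.

8316/1681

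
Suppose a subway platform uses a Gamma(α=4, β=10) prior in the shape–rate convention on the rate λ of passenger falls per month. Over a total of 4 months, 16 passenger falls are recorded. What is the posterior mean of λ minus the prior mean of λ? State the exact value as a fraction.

Total count 16 over total exposure 4 months.
The Gamma prior is conjugate for the Poisson rate, so λ | data ~ Gamma(4+16, 10+4) = Gamma(20, 14).
Posterior mean = 20/14 = 10/7; prior mean = 4/10 = 2/5. Difference = 10/7 − 2/5 = 36/35.

36/35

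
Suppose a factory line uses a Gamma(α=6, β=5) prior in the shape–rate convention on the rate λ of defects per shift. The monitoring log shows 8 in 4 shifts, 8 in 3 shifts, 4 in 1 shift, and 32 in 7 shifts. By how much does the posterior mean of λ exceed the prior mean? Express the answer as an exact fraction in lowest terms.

17/10

Total count: 8 + 8 + 4 + 32 = 52.
Total exposure: 4 + 3 + 1 + 7 = 15 shifts.
Gamma(α, β) with Poisson data over total exposure Σt gives posterior Gamma(α+Σx, β+Σt) = Gamma(58, 20).
Posterior mean = 58/20 = 29/10; prior mean = 6/5 = 6/5. Difference = 29/10 − 6/5 = 17/10.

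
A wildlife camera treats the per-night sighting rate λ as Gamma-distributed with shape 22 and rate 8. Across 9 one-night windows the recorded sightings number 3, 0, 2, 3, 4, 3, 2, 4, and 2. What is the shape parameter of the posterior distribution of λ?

Total count: 3 + 0 + 2 + 3 + 4 + 3 + 2 + 4 + 2 = 23.
Total exposure: 9 nights.
Gamma(α, β) with Poisson data over total exposure Σt gives posterior Gamma(α+Σx, β+Σt) = Gamma(45, 17).

45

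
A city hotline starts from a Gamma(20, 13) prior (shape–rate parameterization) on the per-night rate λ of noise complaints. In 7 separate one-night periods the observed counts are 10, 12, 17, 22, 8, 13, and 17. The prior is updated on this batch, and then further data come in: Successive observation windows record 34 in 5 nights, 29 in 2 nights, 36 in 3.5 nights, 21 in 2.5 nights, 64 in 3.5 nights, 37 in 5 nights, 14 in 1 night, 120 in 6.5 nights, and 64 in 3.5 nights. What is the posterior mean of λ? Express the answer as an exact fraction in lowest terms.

Total count: 10 + 12 + 17 + 22 + 8 + 13 + 17 = 99.
Total exposure: 7 nights.
After the first batch: Gamma(20 + 99, 13 + 7) = Gamma(119, 20).
Total count: 34 + 29 + 36 + 21 + 64 + 37 + 14 + 120 + 64 = 419.
Total exposure: 5 + 2 + 3.5 + 2.5 + 3.5 + 5 + 1 + 6.5 + 3.5 = 32.5 nights.
After the second batch: Gamma(119 + 419, 20 + 32.5) = Gamma(538, 105/2).
Posterior mean = α'/β' = 538/(105/2) = 1076/105.

1076/105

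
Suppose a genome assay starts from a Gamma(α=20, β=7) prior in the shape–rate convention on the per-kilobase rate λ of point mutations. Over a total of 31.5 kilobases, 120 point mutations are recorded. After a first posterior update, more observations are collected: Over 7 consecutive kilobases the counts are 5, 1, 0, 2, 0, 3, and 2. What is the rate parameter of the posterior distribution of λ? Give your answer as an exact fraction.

Total count 120 over total exposure 31.5 kilobases.
After the first batch: Gamma(20 + 120, 7 + 31.5) = Gamma(140, 77/2).
Total count: 5 + 1 + 0 + 2 + 0 + 3 + 2 = 13.
Total exposure: 7 kilobases.
After the second batch: Gamma(140 + 13, 77/2 + 7) = Gamma(153, 91/2).

91/2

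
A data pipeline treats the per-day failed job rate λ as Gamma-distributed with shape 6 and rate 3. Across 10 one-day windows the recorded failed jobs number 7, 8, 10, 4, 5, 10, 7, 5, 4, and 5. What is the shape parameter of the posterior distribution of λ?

71

Total count: 7 + 8 + 10 + 4 + 5 + 10 + 7 + 5 + 4 + 5 = 65.
Total exposure: 10 days.
By Gamma–Poisson conjugacy, the posterior is Gamma(α + Σx, β + Σt) = Gamma(6 + 65, 3 + 10) = Gamma(71, 13).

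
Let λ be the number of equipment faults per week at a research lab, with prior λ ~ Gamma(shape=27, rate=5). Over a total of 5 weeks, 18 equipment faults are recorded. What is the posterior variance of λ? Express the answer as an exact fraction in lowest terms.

9/20

Total count 18 over total exposure 5 weeks.
Posterior: α' = 27 + 18 = 45, β' = 5 + 5 = 10.
Posterior variance = α'/β'² = 45/100 = 9/20.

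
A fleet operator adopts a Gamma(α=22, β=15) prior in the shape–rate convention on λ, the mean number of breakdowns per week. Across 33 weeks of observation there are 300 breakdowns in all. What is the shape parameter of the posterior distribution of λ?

Total count 300 over total exposure 33 weeks.
By Gamma–Poisson conjugacy, the posterior is Gamma(α + Σx, β + Σt) = Gamma(22 + 300, 15 + 33) = Gamma(322, 48).

322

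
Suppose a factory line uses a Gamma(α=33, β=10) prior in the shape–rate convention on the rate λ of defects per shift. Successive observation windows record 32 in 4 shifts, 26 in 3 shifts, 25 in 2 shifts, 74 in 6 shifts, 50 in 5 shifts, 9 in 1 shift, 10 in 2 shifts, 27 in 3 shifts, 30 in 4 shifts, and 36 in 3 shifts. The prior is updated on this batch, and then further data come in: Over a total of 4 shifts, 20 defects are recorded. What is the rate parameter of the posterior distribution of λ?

47

Total count: 32 + 26 + 25 + 74 + 50 + 9 + 10 + 27 + 30 + 36 = 319.
Total exposure: 4 + 3 + 2 + 6 + 5 + 1 + 2 + 3 + 4 + 3 = 33 shifts.
After the first batch: Gamma(33 + 319, 10 + 33) = Gamma(352, 43).
Total count 20 over total exposure 4 shifts.
After the second batch: Gamma(352 + 20, 43 + 4) = Gamma(372, 47).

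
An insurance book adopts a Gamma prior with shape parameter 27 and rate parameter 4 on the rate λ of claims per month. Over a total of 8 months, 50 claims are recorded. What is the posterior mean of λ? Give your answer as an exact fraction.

77/12

Total count 50 over total exposure 8 months.
The Gamma prior is conjugate for the Poisson rate, so λ | data ~ Gamma(27+50, 4+8) = Gamma(77, 12).
Posterior mean = α'/β' = 77/12.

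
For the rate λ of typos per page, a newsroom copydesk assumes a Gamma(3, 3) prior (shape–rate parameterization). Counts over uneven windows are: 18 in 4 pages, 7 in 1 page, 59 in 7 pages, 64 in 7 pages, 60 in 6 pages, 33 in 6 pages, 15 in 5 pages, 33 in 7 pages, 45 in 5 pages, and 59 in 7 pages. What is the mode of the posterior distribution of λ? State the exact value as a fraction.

395/58

Total count: 18 + 7 + 59 + 64 + 60 + 33 + 15 + 33 + 45 + 59 = 393.
Total exposure: 4 + 1 + 7 + 7 + 6 + 6 + 5 + 7 + 5 + 7 = 55 pages.
By Gamma–Poisson conjugacy, the posterior is Gamma(α + Σx, β + Σt) = Gamma(3 + 393, 3 + 55) = Gamma(396, 58).
Posterior mode = (α'−1)/β' = 395/58.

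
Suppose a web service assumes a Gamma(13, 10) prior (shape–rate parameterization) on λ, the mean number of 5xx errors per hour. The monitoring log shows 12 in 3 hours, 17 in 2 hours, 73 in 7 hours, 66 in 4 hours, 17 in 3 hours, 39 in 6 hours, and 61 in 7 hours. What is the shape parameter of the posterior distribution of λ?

298

Total count: 12 + 17 + 73 + 66 + 17 + 39 + 61 = 285.
Total exposure: 3 + 2 + 7 + 4 + 3 + 6 + 7 = 32 hours.
Posterior: α' = 13 + 285 = 298, β' = 10 + 32 = 42.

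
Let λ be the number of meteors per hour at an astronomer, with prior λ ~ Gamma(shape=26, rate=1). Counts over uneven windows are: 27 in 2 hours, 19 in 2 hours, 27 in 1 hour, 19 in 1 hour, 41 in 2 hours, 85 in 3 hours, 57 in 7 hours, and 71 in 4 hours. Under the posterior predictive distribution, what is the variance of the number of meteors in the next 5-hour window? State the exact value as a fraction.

Total count: 27 + 19 + 27 + 19 + 41 + 85 + 57 + 71 = 346.
Total exposure: 2 + 2 + 1 + 1 + 2 + 3 + 7 + 4 = 22 hours.
By Gamma–Poisson conjugacy, the posterior is Gamma(α + Σx, β + Σt) = Gamma(26 + 346, 1 + 22) = Gamma(372, 23).
The posterior predictive for a window of length T is Negative Binomial with variance T·α'·(β'+T)/β'² = 5·372·28/529 = 52080/529.

52080/529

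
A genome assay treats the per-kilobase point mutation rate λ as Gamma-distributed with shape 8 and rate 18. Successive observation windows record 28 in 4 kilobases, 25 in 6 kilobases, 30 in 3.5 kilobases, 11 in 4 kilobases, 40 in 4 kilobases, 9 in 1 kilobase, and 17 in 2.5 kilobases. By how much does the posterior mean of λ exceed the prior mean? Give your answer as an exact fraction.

1340/387

Total count: 28 + 25 + 30 + 11 + 40 + 9 + 17 = 160.
Total exposure: 4 + 6 + 3.5 + 4 + 4 + 1 + 2.5 = 25 kilobases.
Conjugate update: add total count to the shape and total exposure to the rate, giving Gamma(168, 43).
Posterior mean = 168/43 = 168/43; prior mean = 8/18 = 4/9. Difference = 168/43 − 4/9 = 1340/387.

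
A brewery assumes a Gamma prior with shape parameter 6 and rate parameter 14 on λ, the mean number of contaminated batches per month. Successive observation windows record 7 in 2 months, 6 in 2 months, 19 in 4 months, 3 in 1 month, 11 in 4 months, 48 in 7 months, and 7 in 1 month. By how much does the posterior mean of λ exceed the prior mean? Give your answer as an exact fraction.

92/35

Total count: 7 + 6 + 19 + 3 + 11 + 48 + 7 = 101.
Total exposure: 2 + 2 + 4 + 1 + 4 + 7 + 1 = 21 months.
Posterior: α' = 6 + 101 = 107, β' = 14 + 21 = 35.
Posterior mean = 107/35 = 107/35; prior mean = 6/14 = 3/7. Difference = 107/35 − 3/7 = 92/35.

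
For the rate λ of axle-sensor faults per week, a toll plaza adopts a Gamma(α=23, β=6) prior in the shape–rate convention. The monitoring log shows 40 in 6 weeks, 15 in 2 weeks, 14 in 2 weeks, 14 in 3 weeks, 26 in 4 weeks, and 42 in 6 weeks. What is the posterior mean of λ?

Total count: 40 + 15 + 14 + 14 + 26 + 42 = 151.
Total exposure: 6 + 2 + 2 + 3 + 4 + 6 = 23 weeks.
Posterior: α' = 23 + 151 = 174, β' = 6 + 23 = 29.
Posterior mean = α'/β' = 174/29 = 6.

6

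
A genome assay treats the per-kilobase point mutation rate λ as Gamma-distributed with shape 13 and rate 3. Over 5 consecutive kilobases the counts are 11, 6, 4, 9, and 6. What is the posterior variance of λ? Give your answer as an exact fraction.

Total count: 11 + 6 + 4 + 9 + 6 = 36.
Total exposure: 5 kilobases.
By Gamma–Poisson conjugacy, the posterior is Gamma(α + Σx, β + Σt) = Gamma(13 + 36, 3 + 5) = Gamma(49, 8).
Posterior variance = α'/β'² = 49/64.

49/64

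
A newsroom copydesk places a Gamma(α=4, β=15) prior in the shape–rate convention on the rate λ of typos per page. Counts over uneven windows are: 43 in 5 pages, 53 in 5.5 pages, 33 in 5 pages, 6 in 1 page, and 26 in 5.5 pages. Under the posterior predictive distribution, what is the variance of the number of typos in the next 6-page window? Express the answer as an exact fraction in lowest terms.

Total count: 43 + 53 + 33 + 6 + 26 = 161.
Total exposure: 5 + 5.5 + 5 + 1 + 5.5 = 22 pages.
Conjugate update: add total count to the shape and total exposure to the rate, giving Gamma(165, 37).
The posterior predictive for a window of length T is Negative Binomial with variance T·α'·(β'+T)/β'² = 6·165·43/1369 = 42570/1369.

42570/1369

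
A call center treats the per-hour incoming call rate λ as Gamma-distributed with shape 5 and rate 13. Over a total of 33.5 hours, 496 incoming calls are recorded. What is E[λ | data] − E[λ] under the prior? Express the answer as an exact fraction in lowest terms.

4187/403

Total count 496 over total exposure 33.5 hours.
The Gamma prior is conjugate for the Poisson rate, so λ | data ~ Gamma(5+496, 13+33.5) = Gamma(501, 93/2).
Posterior mean = 501/(93/2) = 334/31; prior mean = 5/13 = 5/13. Difference = 334/31 − 5/13 = 4187/403.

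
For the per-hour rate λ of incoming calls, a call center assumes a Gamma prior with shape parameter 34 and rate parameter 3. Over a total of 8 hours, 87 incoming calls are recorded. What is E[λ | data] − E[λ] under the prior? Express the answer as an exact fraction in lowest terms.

-1/3

Total count 87 over total exposure 8 hours.
Gamma(α, β) with Poisson data over total exposure Σt gives posterior Gamma(α+Σx, β+Σt) = Gamma(121, 11).
Posterior mean = 121/11 = 11; prior mean = 34/3 = 34/3. Difference = 11 − 34/3 = -1/3.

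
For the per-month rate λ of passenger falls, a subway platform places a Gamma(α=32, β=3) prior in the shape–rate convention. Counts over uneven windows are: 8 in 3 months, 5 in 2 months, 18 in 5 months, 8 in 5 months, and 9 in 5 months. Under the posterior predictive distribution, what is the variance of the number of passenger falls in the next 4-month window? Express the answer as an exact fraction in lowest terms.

8640/529

Total count: 8 + 5 + 18 + 8 + 9 = 48.
Total exposure: 3 + 2 + 5 + 5 + 5 = 20 months.
The Gamma prior is conjugate for the Poisson rate, so λ | data ~ Gamma(32+48, 3+20) = Gamma(80, 23).
The posterior predictive for a window of length T is Negative Binomial with variance T·α'·(β'+T)/β'² = 4·80·27/529 = 8640/529.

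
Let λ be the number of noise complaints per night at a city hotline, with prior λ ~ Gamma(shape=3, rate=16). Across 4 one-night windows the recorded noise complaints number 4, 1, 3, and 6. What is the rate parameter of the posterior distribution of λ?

20

Total count: 4 + 1 + 3 + 6 = 14.
Total exposure: 4 nights.
Posterior: α' = 3 + 14 = 17, β' = 16 + 4 = 20.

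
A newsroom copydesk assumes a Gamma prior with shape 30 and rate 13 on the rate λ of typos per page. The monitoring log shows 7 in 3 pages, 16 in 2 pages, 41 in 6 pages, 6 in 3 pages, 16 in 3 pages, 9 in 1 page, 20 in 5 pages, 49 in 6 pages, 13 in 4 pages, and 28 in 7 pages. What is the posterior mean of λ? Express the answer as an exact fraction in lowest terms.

Total count: 7 + 16 + 41 + 6 + 16 + 9 + 20 + 49 + 13 + 28 = 205.
Total exposure: 3 + 2 + 6 + 3 + 3 + 1 + 5 + 6 + 4 + 7 = 40 pages.
The Gamma prior is conjugate for the Poisson rate, so λ | data ~ Gamma(30+205, 13+40) = Gamma(235, 53).
Posterior mean = α'/β' = 235/53.

235/53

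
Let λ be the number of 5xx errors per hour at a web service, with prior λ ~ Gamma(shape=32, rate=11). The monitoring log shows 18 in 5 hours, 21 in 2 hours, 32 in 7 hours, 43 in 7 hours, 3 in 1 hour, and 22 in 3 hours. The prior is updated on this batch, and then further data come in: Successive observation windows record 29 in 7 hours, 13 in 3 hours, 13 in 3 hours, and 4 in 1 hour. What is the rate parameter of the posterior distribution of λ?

50

Total count: 18 + 21 + 32 + 43 + 3 + 22 = 139.
Total exposure: 5 + 2 + 7 + 7 + 1 + 3 = 25 hours.
After the first batch: Gamma(32 + 139, 11 + 25) = Gamma(171, 36).
Total count: 29 + 13 + 13 + 4 = 59.
Total exposure: 7 + 3 + 3 + 1 = 14 hours.
After the second batch: Gamma(171 + 59, 36 + 14) = Gamma(230, 50).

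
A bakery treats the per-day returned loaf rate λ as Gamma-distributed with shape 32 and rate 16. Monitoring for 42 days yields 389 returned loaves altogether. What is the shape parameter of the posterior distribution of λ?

Total count 389 over total exposure 42 days.
Gamma(α, β) with Poisson data over total exposure Σt gives posterior Gamma(α+Σx, β+Σt) = Gamma(421, 58).

421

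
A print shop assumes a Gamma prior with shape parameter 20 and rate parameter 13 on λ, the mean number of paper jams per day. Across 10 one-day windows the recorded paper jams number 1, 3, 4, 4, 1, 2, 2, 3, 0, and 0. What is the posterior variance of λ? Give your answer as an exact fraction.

Total count: 1 + 3 + 4 + 4 + 1 + 2 + 2 + 3 + 0 + 0 = 20.
Total exposure: 10 days.
Posterior: α' = 20 + 20 = 40, β' = 13 + 10 = 23.
Posterior variance = α'/β'² = 40/529.

40/529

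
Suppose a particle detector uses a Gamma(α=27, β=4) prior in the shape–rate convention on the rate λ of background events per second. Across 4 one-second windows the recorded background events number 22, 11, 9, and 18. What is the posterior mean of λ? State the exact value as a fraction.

87/8

Total count: 22 + 11 + 9 + 18 = 60.
Total exposure: 4 seconds.
Conjugate update: add total count to the shape and total exposure to the rate, giving Gamma(87, 8).
Posterior mean = α'/β' = 87/8.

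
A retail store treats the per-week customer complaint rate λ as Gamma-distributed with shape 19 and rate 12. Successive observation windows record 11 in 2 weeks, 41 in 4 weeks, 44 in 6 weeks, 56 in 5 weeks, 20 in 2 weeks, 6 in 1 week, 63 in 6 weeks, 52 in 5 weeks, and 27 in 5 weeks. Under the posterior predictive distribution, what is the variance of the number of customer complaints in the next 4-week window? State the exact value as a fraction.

Total count: 11 + 41 + 44 + 56 + 20 + 6 + 63 + 52 + 27 = 320.
Total exposure: 2 + 4 + 6 + 5 + 2 + 1 + 6 + 5 + 5 = 36 weeks.
By Gamma–Poisson conjugacy, the posterior is Gamma(α + Σx, β + Σt) = Gamma(19 + 320, 12 + 36) = Gamma(339, 48).
The posterior predictive for a window of length T is Negative Binomial with variance T·α'·(β'+T)/β'² = 4·339·52/2304 = 1469/48.

1469/48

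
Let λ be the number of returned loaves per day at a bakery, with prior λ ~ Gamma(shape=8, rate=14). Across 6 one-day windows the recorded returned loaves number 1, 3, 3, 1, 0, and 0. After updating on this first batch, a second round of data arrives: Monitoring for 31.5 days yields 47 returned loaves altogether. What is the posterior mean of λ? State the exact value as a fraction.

126/103

Total count: 1 + 3 + 3 + 1 + 0 + 0 = 8.
Total exposure: 6 days.
After the first batch: Gamma(8 + 8, 14 + 6) = Gamma(16, 20).
Total count 47 over total exposure 31.5 days.
After the second batch: Gamma(16 + 47, 20 + 31.5) = Gamma(63, 103/2).
Posterior mean = α'/β' = 63/(103/2) = 126/103.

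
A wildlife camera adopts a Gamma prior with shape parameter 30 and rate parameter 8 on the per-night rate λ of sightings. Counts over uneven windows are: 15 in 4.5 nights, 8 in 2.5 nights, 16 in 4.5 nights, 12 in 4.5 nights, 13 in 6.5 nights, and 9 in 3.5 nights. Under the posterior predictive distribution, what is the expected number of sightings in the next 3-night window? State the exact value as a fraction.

Total count: 15 + 8 + 16 + 12 + 13 + 9 = 73.
Total exposure: 4.5 + 2.5 + 4.5 + 4.5 + 6.5 + 3.5 = 26 nights.
Posterior: α' = 30 + 73 = 103, β' = 8 + 26 = 34.
Predictive mean over a 3-night window = T·E[λ|data] = 3·103/34 = 309/34.

309/34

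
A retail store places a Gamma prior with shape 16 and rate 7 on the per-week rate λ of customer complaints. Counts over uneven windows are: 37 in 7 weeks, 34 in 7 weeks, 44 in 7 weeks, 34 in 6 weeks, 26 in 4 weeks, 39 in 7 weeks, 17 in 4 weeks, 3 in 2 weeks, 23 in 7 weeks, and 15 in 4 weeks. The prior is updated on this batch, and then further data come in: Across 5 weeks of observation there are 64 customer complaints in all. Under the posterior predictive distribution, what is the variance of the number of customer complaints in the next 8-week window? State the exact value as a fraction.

Total count: 37 + 34 + 44 + 34 + 26 + 39 + 17 + 3 + 23 + 15 = 272.
Total exposure: 7 + 7 + 7 + 6 + 4 + 7 + 4 + 2 + 7 + 4 = 55 weeks.
After the first batch: Gamma(16 + 272, 7 + 55) = Gamma(288, 62).
Total count 64 over total exposure 5 weeks.
After the second batch: Gamma(288 + 64, 62 + 5) = Gamma(352, 67).
The posterior predictive for a window of length T is Negative Binomial with variance T·α'·(β'+T)/β'² = 8·352·75/4489 = 211200/4489.

211200/4489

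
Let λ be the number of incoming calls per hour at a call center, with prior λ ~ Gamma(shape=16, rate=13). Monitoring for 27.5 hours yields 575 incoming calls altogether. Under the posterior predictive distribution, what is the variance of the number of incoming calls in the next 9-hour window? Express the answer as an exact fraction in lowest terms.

4334/27

Total count 575 over total exposure 27.5 hours.
Posterior: α' = 16 + 575 = 591, β' = 13 + 27.5 = 81/2.
The posterior predictive for a window of length T is Negative Binomial with variance T·α'·(β'+T)/β'² = 9·591·(99/2)/(6561/4) = 4334/27.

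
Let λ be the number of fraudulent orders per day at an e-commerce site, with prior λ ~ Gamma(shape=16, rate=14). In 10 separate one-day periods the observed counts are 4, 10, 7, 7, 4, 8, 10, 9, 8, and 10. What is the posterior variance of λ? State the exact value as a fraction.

Total count: 4 + 10 + 7 + 7 + 4 + 8 + 10 + 9 + 8 + 10 = 77.
Total exposure: 10 days.
The Gamma prior is conjugate for the Poisson rate, so λ | data ~ Gamma(16+77, 14+10) = Gamma(93, 24).
Posterior variance = α'/β'² = 93/576 = 31/192.

31/192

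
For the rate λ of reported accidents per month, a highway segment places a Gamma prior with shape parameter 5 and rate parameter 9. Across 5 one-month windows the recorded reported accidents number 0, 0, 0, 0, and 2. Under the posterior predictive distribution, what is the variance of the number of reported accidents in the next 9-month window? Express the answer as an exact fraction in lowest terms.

207/28

Total count: 0 + 0 + 0 + 0 + 2 = 2.
Total exposure: 5 months.
Conjugate update: add total count to the shape and total exposure to the rate, giving Gamma(7, 14).
The posterior predictive for a window of length T is Negative Binomial with variance T·α'·(β'+T)/β'² = 9·7·23/196 = 207/28.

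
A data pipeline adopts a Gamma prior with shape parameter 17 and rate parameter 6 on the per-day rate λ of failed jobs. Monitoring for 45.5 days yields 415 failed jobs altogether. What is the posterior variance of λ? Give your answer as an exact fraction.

Total count 415 over total exposure 45.5 days.
Gamma(α, β) with Poisson data over total exposure Σt gives posterior Gamma(α+Σx, β+Σt) = Gamma(432, 103/2).
Posterior variance = α'/β'² = 432/(10609/4) = 1728/10609.

1728/10609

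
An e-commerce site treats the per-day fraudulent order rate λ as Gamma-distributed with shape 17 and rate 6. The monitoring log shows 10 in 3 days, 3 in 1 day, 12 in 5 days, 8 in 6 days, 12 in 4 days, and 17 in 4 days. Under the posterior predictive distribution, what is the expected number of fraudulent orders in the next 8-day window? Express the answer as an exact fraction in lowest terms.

632/29

Total count: 10 + 3 + 12 + 8 + 12 + 17 = 62.
Total exposure: 3 + 1 + 5 + 6 + 4 + 4 = 23 days.
Gamma(α, β) with Poisson data over total exposure Σt gives posterior Gamma(α+Σx, β+Σt) = Gamma(79, 29).
Predictive mean over an 8-day window = T·E[λ|data] = 8·79/29 = 632/29.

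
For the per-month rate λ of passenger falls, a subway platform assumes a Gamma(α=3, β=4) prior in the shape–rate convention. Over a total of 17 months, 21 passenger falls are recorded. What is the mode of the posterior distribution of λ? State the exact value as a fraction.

Total count 21 over total exposure 17 months.
The Gamma prior is conjugate for the Poisson rate, so λ | data ~ Gamma(3+21, 4+17) = Gamma(24, 21).
Posterior mode = (α'−1)/β' = 23/21.

23/21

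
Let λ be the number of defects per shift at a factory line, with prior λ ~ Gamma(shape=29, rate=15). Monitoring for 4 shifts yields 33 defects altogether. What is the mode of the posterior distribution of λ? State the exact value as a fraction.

Total count 33 over total exposure 4 shifts.
By Gamma–Poisson conjugacy, the posterior is Gamma(α + Σx, β + Σt) = Gamma(29 + 33, 15 + 4) = Gamma(62, 19).
Posterior mode = (α'−1)/β' = 61/19.

61/19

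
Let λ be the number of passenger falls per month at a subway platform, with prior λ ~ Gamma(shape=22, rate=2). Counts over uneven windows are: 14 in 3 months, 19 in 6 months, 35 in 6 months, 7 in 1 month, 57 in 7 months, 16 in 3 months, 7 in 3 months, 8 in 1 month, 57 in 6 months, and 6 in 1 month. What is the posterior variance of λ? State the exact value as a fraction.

248/1521

Total count: 14 + 19 + 35 + 7 + 57 + 16 + 7 + 8 + 57 + 6 = 226.
Total exposure: 3 + 6 + 6 + 1 + 7 + 3 + 3 + 1 + 6 + 1 = 37 months.
Posterior: α' = 22 + 226 = 248, β' = 2 + 37 = 39.
Posterior variance = α'/β'² = 248/1521.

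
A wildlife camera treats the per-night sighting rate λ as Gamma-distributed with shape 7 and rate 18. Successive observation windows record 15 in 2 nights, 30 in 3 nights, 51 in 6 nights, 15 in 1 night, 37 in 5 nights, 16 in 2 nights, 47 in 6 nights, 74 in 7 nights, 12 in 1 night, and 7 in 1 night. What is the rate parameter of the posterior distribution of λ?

Total count: 15 + 30 + 51 + 15 + 37 + 16 + 47 + 74 + 12 + 7 = 304.
Total exposure: 2 + 3 + 6 + 1 + 5 + 2 + 6 + 7 + 1 + 1 = 34 nights.
Conjugate update: add total count to the shape and total exposure to the rate, giving Gamma(311, 52).

52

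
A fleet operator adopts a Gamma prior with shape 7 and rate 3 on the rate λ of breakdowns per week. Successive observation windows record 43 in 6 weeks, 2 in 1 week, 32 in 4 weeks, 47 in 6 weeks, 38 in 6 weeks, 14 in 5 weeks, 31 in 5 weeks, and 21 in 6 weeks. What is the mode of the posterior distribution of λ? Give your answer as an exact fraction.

39/7

Total count: 43 + 2 + 32 + 47 + 38 + 14 + 31 + 21 = 228.
Total exposure: 6 + 1 + 4 + 6 + 6 + 5 + 5 + 6 = 39 weeks.
Gamma(α, β) with Poisson data over total exposure Σt gives posterior Gamma(α+Σx, β+Σt) = Gamma(235, 42).
Posterior mode = (α'−1)/β' = 234/42 = 39/7.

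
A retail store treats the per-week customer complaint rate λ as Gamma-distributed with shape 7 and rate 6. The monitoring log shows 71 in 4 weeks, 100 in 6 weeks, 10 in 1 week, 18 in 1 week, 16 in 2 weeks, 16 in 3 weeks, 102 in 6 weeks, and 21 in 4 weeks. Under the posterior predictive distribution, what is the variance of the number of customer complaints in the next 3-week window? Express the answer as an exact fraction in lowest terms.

Total count: 71 + 100 + 10 + 18 + 16 + 16 + 102 + 21 = 354.
Total exposure: 4 + 6 + 1 + 1 + 2 + 3 + 6 + 4 = 27 weeks.
By Gamma–Poisson conjugacy, the posterior is Gamma(α + Σx, β + Σt) = Gamma(7 + 354, 6 + 27) = Gamma(361, 33).
The posterior predictive for a window of length T is Negative Binomial with variance T·α'·(β'+T)/β'² = 3·361·36/1089 = 4332/121.

4332/121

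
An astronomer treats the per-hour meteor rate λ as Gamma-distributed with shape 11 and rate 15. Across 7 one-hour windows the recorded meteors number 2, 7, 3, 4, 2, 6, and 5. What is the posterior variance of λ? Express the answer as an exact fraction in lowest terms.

Total count: 2 + 7 + 3 + 4 + 2 + 6 + 5 = 29.
Total exposure: 7 hours.
Conjugate update: add total count to the shape and total exposure to the rate, giving Gamma(40, 22).
Posterior variance = α'/β'² = 40/484 = 10/121.

10/121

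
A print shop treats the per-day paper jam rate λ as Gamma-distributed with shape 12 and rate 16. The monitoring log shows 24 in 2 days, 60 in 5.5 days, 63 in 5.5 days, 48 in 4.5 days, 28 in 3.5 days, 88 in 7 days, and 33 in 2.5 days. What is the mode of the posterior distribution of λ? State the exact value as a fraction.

Total count: 24 + 60 + 63 + 48 + 28 + 88 + 33 = 344.
Total exposure: 2 + 5.5 + 5.5 + 4.5 + 3.5 + 7 + 2.5 = 30.5 days.
Posterior: α' = 12 + 344 = 356, β' = 16 + 30.5 = 93/2.
Posterior mode = (α'−1)/β' = 355/(93/2) = 710/93.

710/93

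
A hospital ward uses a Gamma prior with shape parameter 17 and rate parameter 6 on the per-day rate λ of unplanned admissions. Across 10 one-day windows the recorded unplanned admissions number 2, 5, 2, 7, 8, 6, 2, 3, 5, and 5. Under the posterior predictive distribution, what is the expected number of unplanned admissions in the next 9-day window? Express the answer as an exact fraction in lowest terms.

279/8

Total count: 2 + 5 + 2 + 7 + 8 + 6 + 2 + 3 + 5 + 5 = 45.
Total exposure: 10 days.
Gamma(α, β) with Poisson data over total exposure Σt gives posterior Gamma(α+Σx, β+Σt) = Gamma(62, 16).
Predictive mean over a 9-day window = T·E[λ|data] = 9·62/16 = 279/8.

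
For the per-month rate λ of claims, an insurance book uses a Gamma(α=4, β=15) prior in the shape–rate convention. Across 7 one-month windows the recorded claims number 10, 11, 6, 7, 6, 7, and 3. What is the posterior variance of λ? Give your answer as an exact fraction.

27/242

Total count: 10 + 11 + 6 + 7 + 6 + 7 + 3 = 50.
Total exposure: 7 months.
Conjugate update: add total count to the shape and total exposure to the rate, giving Gamma(54, 22).
Posterior variance = α'/β'² = 54/484 = 27/242.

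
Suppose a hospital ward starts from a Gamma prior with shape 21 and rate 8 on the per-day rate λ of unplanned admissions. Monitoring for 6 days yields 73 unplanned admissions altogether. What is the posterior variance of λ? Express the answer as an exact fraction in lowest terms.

Total count 73 over total exposure 6 days.
Gamma(α, β) with Poisson data over total exposure Σt gives posterior Gamma(α+Σx, β+Σt) = Gamma(94, 14).
Posterior variance = α'/β'² = 94/196 = 47/98.

47/98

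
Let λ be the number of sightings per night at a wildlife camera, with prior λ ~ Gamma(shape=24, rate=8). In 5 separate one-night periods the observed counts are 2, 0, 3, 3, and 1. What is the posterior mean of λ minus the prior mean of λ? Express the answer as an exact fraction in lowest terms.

Total count: 2 + 0 + 3 + 3 + 1 = 9.
Total exposure: 5 nights.
Posterior: α' = 24 + 9 = 33, β' = 8 + 5 = 13.
Posterior mean = 33/13 = 33/13; prior mean = 24/8 = 3. Difference = 33/13 − 3 = -6/13.

-6/13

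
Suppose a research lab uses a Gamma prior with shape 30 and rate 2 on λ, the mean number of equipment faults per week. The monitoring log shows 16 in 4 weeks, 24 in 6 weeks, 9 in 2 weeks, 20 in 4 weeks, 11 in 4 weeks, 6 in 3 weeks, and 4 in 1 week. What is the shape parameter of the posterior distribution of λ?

120

Total count: 16 + 24 + 9 + 20 + 11 + 6 + 4 = 90.
Total exposure: 4 + 6 + 2 + 4 + 4 + 3 + 1 = 24 weeks.
Gamma(α, β) with Poisson data over total exposure Σt gives posterior Gamma(α+Σx, β+Σt) = Gamma(120, 26).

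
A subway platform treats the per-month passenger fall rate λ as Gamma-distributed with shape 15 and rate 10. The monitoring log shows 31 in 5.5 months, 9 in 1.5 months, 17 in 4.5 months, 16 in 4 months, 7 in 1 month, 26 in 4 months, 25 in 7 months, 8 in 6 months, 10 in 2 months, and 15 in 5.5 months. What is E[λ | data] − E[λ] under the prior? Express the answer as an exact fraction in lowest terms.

Total count: 31 + 9 + 17 + 16 + 7 + 26 + 25 + 8 + 10 + 15 = 164.
Total exposure: 5.5 + 1.5 + 4.5 + 4 + 1 + 4 + 7 + 6 + 2 + 5.5 = 41 months.
By Gamma–Poisson conjugacy, the posterior is Gamma(α + Σx, β + Σt) = Gamma(15 + 164, 10 + 41) = Gamma(179, 51).
Posterior mean = 179/51 = 179/51; prior mean = 15/10 = 3/2. Difference = 179/51 − 3/2 = 205/102.

205/102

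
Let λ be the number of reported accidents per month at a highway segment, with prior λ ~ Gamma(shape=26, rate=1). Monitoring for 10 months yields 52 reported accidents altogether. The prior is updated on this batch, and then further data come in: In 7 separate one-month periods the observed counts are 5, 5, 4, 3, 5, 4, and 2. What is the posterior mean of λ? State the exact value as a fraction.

Total count 52 over total exposure 10 months.
After the first batch: Gamma(26 + 52, 1 + 10) = Gamma(78, 11).
Total count: 5 + 5 + 4 + 3 + 5 + 4 + 2 = 28.
Total exposure: 7 months.
After the second batch: Gamma(78 + 28, 11 + 7) = Gamma(106, 18).
Posterior mean = α'/β' = 106/18 = 53/9.

53/9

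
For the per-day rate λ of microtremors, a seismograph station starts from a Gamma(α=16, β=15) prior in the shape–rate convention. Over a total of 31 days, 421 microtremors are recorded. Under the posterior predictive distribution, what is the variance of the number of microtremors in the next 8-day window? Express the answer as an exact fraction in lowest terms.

Total count 421 over total exposure 31 days.
Conjugate update: add total count to the shape and total exposure to the rate, giving Gamma(437, 46).
The posterior predictive for a window of length T is Negative Binomial with variance T·α'·(β'+T)/β'² = 8·437·54/2116 = 2052/23.

2052/23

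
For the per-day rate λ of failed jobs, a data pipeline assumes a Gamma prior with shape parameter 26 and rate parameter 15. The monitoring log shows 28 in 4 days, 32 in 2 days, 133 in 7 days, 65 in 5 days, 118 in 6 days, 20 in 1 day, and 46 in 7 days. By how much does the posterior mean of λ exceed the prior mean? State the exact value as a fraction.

5798/705

Total count: 28 + 32 + 133 + 65 + 118 + 20 + 46 = 442.
Total exposure: 4 + 2 + 7 + 5 + 6 + 1 + 7 = 32 days.
The Gamma prior is conjugate for the Poisson rate, so λ | data ~ Gamma(26+442, 15+32) = Gamma(468, 47).
Posterior mean = 468/47 = 468/47; prior mean = 26/15 = 26/15. Difference = 468/47 − 26/15 = 5798/705.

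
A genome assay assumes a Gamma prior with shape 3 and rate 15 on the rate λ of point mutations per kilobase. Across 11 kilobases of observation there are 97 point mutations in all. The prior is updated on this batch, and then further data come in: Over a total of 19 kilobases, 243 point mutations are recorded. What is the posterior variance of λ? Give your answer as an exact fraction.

343/2025

Total count 97 over total exposure 11 kilobases.
After the first batch: Gamma(3 + 97, 15 + 11) = Gamma(100, 26).
Total count 243 over total exposure 19 kilobases.
After the second batch: Gamma(100 + 243, 26 + 19) = Gamma(343, 45).
Posterior variance = α'/β'² = 343/2025.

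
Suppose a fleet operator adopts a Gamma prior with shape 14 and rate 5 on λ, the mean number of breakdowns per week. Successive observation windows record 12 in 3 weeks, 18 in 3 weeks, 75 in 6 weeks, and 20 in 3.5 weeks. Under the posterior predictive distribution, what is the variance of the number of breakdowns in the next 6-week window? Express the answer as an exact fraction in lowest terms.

Total count: 12 + 18 + 75 + 20 = 125.
Total exposure: 3 + 3 + 6 + 3.5 = 15.5 weeks.
By Gamma–Poisson conjugacy, the posterior is Gamma(α + Σx, β + Σt) = Gamma(14 + 125, 5 + 15.5) = Gamma(139, 41/2).
The posterior predictive for a window of length T is Negative Binomial with variance T·α'·(β'+T)/β'² = 6·139·(53/2)/(1681/4) = 88404/1681.

88404/1681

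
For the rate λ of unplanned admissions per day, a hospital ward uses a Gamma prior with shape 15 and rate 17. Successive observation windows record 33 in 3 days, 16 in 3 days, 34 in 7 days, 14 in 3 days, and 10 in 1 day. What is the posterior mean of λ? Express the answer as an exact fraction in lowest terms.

61/17

Total count: 33 + 16 + 34 + 14 + 10 = 107.
Total exposure: 3 + 3 + 7 + 3 + 1 = 17 days.
Conjugate update: add total count to the shape and total exposure to the rate, giving Gamma(122, 34).
Posterior mean = α'/β' = 122/34 = 61/17.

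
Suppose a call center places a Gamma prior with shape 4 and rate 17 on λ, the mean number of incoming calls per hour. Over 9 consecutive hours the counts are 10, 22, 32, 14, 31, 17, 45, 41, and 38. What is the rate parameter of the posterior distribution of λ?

26

Total count: 10 + 22 + 32 + 14 + 31 + 17 + 45 + 41 + 38 = 250.
Total exposure: 9 hours.
By Gamma–Poisson conjugacy, the posterior is Gamma(α + Σx, β + Σt) = Gamma(4 + 250, 17 + 9) = Gamma(254, 26).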